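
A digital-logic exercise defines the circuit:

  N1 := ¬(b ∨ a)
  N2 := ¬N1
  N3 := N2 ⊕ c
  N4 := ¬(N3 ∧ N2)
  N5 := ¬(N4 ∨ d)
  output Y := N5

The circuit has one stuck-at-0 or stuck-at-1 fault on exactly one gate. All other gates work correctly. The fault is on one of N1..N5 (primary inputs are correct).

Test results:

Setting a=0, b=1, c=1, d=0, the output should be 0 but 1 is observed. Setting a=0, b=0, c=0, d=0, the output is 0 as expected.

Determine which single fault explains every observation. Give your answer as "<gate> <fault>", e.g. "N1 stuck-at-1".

Fault-free values for test 1 (a=0, b=1, c=1, d=0): N1=0, N2=1, N3=0, N4=1, N5=0, giving Y=0. Observed 1.
Test 1: faults giving observed 1 are {N3 stuck-at-1, N4 stuck-at-0, N5 stuck-at-1}.
Test 2 (a=0, b=0, c=0, d=0): fault-free N1=1, N2=0, N3=0, N4=1, N5=0 → 0; observed 0. Eliminates N4 stuck-at-0, N5 stuck-at-1.
Only N3 stuck-at-1 is consistent with every test.

N3 stuck-at-1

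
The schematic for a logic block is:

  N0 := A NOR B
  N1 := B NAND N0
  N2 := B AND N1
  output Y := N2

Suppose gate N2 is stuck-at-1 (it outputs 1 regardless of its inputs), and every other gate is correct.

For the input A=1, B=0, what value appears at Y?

1

Propagate with N2 forced: N0=0, N1=1, N2=1 [stuck-at-1].
So Y = 1. (Without the fault it would be 0.)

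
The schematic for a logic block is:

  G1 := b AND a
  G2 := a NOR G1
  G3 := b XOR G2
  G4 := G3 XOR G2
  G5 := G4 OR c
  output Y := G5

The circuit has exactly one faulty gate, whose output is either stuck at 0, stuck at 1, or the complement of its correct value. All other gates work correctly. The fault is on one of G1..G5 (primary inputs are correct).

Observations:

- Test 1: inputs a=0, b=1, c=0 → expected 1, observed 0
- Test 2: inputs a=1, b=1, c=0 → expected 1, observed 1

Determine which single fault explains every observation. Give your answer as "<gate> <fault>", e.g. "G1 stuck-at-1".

Fault-free values for test 1 (a=0, b=1, c=0): G1=0, G2=1, G3=0, G4=1, G5=1, giving Y=1. Observed 0.
Test 1: faults giving observed 0 are {G3 stuck-at-1, G3 inverted output, G4 stuck-at-0, G4 inverted output, G5 stuck-at-0, G5 inverted output}.
Test 2 (a=1, b=1, c=0): fault-free G1=1, G2=0, G3=1, G4=1, G5=1 → 1; observed 1. Eliminates G3 inverted output, G4 stuck-at-0, G4 inverted output, G5 stuck-at-0, G5 inverted output.
Only G3 stuck-at-1 is consistent with every test.

G3 stuck-at-1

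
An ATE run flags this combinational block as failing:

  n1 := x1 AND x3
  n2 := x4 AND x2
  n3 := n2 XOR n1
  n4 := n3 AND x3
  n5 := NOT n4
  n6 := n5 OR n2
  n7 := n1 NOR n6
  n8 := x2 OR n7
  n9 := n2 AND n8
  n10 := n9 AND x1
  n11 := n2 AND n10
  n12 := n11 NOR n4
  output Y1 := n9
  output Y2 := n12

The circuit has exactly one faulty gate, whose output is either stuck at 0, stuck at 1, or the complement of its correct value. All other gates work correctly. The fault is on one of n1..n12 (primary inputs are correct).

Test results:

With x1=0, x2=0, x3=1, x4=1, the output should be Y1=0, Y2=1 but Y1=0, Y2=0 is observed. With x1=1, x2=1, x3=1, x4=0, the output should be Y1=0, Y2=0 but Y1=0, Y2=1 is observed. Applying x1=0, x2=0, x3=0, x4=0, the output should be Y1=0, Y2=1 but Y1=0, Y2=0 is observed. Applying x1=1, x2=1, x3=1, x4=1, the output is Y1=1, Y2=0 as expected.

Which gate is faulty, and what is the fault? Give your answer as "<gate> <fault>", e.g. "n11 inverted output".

Fault-free values for test 1 (x1=0, x2=0, x3=1, x4=1): n1=0, n2=0, n3=0, n4=0, n5=1, n6=1, n7=0, n8=0, n9=0, n10=0, n11=0, n12=1, giving Y1=0, Y2=1. Observed Y1=0, Y2=0.
Test 1: faults giving observed Y1=0, Y2=0 are {n1 stuck-at-1, n1 inverted output, n2 stuck-at-1, n2 inverted output, n3 stuck-at-1, n3 inverted output, n4 stuck-at-1, n4 inverted output, n11 stuck-at-1, n11 inverted output, n12 stuck-at-0, n12 inverted output}.
Test 2 (x1=1, x2=1, x3=1, x4=0): fault-free n1=1, n2=0, n3=1, n4=1, n5=0, n6=0, n7=0, n8=1, n9=0, n10=0, n11=0, n12=0 → Y1=0, Y2=0; observed Y1=0, Y2=1. Eliminates n1 stuck-at-1, n2 stuck-at-1, n2 inverted output, n3 stuck-at-1, n4 stuck-at-1, n11 stuck-at-1, n11 inverted output, n12 stuck-at-0.
Test 3 (x1=0, x2=0, x3=0, x4=0): fault-free n1=0, n2=0, n3=0, n4=0, n5=1, n6=1, n7=0, n8=0, n9=0, n10=0, n11=0, n12=1 → Y1=0, Y2=1; observed Y1=0, Y2=0. Eliminates n1 inverted output, n3 inverted output.
Test 4 (x1=1, x2=1, x3=1, x4=1): fault-free n1=1, n2=1, n3=0, n4=0, n5=1, n6=1, n7=0, n8=1, n9=1, n10=1, n11=1, n12=0 → Y1=1, Y2=0; observed Y1=1, Y2=0. Eliminates n12 inverted output.
Only n4 inverted output is consistent with every test.

n4 inverted output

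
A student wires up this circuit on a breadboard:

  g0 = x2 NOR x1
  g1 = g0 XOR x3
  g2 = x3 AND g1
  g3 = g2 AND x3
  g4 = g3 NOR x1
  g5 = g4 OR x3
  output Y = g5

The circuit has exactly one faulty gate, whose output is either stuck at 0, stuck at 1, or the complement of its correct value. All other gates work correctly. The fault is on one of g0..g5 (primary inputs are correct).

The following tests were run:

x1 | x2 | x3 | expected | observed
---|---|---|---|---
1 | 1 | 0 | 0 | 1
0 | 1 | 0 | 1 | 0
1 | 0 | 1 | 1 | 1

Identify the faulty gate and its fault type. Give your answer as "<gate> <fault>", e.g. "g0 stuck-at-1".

Fault-free values for test 1 (x1=1, x2=1, x3=0): g0=0, g1=0, g2=0, g3=0, g4=0, g5=0, giving Y=0. Observed 1.
Test 1: faults giving observed 1 are {g4 stuck-at-1, g4 inverted output, g5 stuck-at-1, g5 inverted output}.
Test 2 (x1=0, x2=1, x3=0): fault-free g0=0, g1=0, g2=0, g3=0, g4=1, g5=1 → 1; observed 0. Eliminates g4 stuck-at-1, g5 stuck-at-1.
Test 3 (x1=1, x2=0, x3=1): fault-free g0=0, g1=1, g2=1, g3=1, g4=0, g5=1 → 1; observed 1. Eliminates g5 inverted output.
Only g4 inverted output is consistent with every test.

g4 inverted output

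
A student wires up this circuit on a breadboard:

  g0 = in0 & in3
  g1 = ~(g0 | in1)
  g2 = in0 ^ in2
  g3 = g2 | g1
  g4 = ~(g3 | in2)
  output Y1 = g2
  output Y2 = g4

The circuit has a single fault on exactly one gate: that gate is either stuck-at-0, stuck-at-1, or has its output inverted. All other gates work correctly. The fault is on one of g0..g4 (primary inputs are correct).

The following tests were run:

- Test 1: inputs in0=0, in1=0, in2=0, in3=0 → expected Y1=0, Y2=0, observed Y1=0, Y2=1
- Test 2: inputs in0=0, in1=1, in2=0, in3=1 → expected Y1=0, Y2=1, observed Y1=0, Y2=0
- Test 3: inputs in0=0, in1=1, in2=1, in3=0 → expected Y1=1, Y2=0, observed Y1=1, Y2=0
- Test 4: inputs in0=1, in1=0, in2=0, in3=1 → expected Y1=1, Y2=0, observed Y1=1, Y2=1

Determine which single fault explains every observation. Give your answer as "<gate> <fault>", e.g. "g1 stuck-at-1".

g3 inverted output

Fault-free values for test 1 (in0=0, in1=0, in2=0, in3=0): g0=0, g1=1, g2=0, g3=1, g4=0, giving Y1=0, Y2=0. Observed Y1=0, Y2=1.
Test 1: faults giving observed Y1=0, Y2=1 are {g0 stuck-at-1, g0 inverted output, g1 stuck-at-0, g1 inverted output, g3 stuck-at-0, g3 inverted output, g4 stuck-at-1, g4 inverted output}.
Test 2 (in0=0, in1=1, in2=0, in3=1): fault-free g0=0, g1=0, g2=0, g3=0, g4=1 → Y1=0, Y2=1; observed Y1=0, Y2=0. Eliminates g0 stuck-at-1, g0 inverted output, g1 stuck-at-0, g3 stuck-at-0, g4 stuck-at-1.
Test 3 (in0=0, in1=1, in2=1, in3=0): fault-free g0=0, g1=0, g2=1, g3=1, g4=0 → Y1=1, Y2=0; observed Y1=1, Y2=0. Eliminates g4 inverted output.
Test 4 (in0=1, in1=0, in2=0, in3=1): fault-free g0=1, g1=0, g2=1, g3=1, g4=0 → Y1=1, Y2=0; observed Y1=1, Y2=1. Eliminates g1 inverted output.
Only g3 inverted output is consistent with every test.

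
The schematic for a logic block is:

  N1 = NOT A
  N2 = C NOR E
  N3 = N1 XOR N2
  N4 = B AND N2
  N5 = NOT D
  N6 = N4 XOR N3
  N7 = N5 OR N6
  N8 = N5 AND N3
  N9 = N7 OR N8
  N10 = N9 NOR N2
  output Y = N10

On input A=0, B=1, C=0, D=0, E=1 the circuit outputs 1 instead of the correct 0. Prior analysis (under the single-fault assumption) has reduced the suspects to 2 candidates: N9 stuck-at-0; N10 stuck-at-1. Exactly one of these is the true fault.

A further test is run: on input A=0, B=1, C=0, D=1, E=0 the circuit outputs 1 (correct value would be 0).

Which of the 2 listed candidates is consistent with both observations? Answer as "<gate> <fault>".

Evaluate each candidate on input A=0, B=1, C=0, D=1, E=0:
  N9 stuck-at-0: N1=1, N2=1, N3=0, N4=1, N5=0, N6=1, N7=1, N8=0, N9=0 [stuck-at-0], N10=0 → 0 — eliminated
  N10 stuck-at-1: N1=1, N2=1, N3=0, N4=1, N5=0, N6=1, N7=1, N8=0, N9=1, N10=1 [stuck-at-1] → 1 — matches
Only N10 stuck-at-1 reproduces the observed 1.

N10 stuck-at-1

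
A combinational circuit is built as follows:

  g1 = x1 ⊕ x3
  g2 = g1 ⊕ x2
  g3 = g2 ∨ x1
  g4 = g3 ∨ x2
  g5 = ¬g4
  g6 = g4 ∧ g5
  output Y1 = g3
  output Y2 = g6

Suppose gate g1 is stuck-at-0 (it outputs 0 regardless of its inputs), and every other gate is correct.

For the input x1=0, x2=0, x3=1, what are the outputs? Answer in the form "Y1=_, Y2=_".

Propagate with g1 forced: g1=0 [stuck-at-0], g2=0, g3=0, g4=0, g5=1, g6=0.
So the outputs are Y1=0, Y2=0. (Without the fault they would be Y1=1, Y2=0.)

Y1=0, Y2=0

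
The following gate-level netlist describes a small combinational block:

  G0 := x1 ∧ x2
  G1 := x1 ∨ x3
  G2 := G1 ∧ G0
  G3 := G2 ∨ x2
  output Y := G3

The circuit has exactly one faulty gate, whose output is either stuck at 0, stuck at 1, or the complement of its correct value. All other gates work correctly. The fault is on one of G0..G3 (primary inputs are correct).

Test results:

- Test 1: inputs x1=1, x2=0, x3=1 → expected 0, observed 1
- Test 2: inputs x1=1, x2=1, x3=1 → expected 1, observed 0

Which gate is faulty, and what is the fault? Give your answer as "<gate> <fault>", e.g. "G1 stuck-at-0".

Fault-free values for test 1 (x1=1, x2=0, x3=1): G0=0, G1=1, G2=0, G3=0, giving Y=0. Observed 1.
Test 1: faults giving observed 1 are {G0 stuck-at-1, G0 inverted output, G2 stuck-at-1, G2 inverted output, G3 stuck-at-1, G3 inverted output}.
Test 2 (x1=1, x2=1, x3=1): fault-free G0=1, G1=1, G2=1, G3=1 → 1; observed 0. Eliminates G0 stuck-at-1, G0 inverted output, G2 stuck-at-1, G2 inverted output, G3 stuck-at-1.
Only G3 inverted output is consistent with every test.

G3 inverted output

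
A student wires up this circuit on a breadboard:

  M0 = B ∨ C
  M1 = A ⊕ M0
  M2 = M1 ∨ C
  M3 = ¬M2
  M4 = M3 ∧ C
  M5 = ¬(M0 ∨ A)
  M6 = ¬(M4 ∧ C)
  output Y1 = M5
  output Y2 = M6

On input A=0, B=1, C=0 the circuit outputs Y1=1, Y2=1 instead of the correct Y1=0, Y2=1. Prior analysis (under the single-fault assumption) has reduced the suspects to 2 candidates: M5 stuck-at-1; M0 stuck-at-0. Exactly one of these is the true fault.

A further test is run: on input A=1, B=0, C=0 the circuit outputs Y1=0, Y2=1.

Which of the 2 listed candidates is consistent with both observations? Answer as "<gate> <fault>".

Evaluate each candidate on input A=1, B=0, C=0:
  M5 stuck-at-1: M0=0, M1=1, M2=1, M3=0, M4=0, M5=1 [stuck-at-1], M6=1 → Y1=1, Y2=1 — eliminated
  M0 stuck-at-0: M0=0 [stuck-at-0], M1=1, M2=1, M3=0, M4=0, M5=0, M6=1 → Y1=0, Y2=1 — matches
Only M0 stuck-at-0 reproduces the observed Y1=0, Y2=1.

M0 stuck-at-0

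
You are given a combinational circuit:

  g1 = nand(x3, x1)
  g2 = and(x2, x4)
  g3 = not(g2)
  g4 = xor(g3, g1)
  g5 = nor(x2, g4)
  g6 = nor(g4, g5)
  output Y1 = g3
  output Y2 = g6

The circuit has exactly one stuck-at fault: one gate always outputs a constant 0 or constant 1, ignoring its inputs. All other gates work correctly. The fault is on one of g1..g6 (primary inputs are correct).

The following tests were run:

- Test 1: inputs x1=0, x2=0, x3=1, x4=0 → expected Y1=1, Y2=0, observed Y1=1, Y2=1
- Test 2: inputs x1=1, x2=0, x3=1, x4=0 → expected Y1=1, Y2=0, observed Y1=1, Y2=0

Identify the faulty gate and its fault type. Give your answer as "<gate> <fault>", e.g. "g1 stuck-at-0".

g5 stuck-at-0

Fault-free values for test 1 (x1=0, x2=0, x3=1, x4=0): g1=1, g2=0, g3=1, g4=0, g5=1, g6=0, giving Y1=1, Y2=0. Observed Y1=1, Y2=1.
Test 1: faults giving observed Y1=1, Y2=1 are {g5 stuck-at-0, g6 stuck-at-1}.
Test 2 (x1=1, x2=0, x3=1, x4=0): fault-free g1=0, g2=0, g3=1, g4=1, g5=0, g6=0 → Y1=1, Y2=0; observed Y1=1, Y2=0. Eliminates g6 stuck-at-1.
Only g5 stuck-at-0 is consistent with every test.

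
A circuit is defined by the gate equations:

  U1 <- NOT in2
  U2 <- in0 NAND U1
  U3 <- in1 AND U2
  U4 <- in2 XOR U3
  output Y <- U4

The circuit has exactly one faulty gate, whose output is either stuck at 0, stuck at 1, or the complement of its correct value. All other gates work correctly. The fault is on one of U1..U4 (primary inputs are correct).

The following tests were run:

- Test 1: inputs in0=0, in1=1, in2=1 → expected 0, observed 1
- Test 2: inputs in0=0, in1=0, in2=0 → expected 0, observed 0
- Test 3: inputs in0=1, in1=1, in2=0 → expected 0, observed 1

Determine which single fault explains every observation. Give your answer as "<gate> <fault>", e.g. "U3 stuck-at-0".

Fault-free values for test 1 (in0=0, in1=1, in2=1): U1=0, U2=1, U3=1, U4=0, giving Y=0. Observed 1.
Test 1: faults giving observed 1 are {U2 stuck-at-0, U2 inverted output, U3 stuck-at-0, U3 inverted output, U4 stuck-at-1, U4 inverted output}.
Test 2 (in0=0, in1=0, in2=0): fault-free U1=1, U2=1, U3=0, U4=0 → 0; observed 0. Eliminates U3 inverted output, U4 stuck-at-1, U4 inverted output.
Test 3 (in0=1, in1=1, in2=0): fault-free U1=1, U2=0, U3=0, U4=0 → 0; observed 1. Eliminates U2 stuck-at-0, U3 stuck-at-0.
Only U2 inverted output is consistent with every test.

U2 inverted output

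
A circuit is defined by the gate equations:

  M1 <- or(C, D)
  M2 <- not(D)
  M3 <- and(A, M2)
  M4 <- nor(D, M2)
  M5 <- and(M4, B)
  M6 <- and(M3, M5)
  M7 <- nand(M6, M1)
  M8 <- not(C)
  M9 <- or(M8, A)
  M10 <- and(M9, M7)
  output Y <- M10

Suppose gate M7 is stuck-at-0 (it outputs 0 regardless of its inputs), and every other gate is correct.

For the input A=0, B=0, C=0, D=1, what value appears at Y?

Propagate with M7 forced: M1=1, M2=0, M3=0, M4=0, M5=0, M6=0, M7=0 [stuck-at-0], M8=1, M9=1, M10=0.
So Y = 0. (Without the fault it would be 1.)

0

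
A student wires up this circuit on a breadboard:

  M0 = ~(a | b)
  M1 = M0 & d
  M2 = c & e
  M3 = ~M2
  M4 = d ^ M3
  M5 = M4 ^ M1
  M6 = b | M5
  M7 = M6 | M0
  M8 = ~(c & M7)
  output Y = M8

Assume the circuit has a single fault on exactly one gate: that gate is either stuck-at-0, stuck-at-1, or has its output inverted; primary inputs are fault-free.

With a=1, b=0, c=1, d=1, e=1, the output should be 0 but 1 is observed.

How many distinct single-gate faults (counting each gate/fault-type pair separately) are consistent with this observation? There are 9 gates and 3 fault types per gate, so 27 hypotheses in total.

Fault-free: M0=0, M1=0, M2=1, M3=0, M4=1, M5=1, M6=1, M7=1, M8=0 → 0. Observed 1.
  M0: none of the 3 fault types match ✗
  M1: stuck-at-1, inverted output ✓; others ✗
  M2: stuck-at-0, inverted output ✓; others ✗
  M3: stuck-at-1, inverted output ✓; others ✗
  M4: stuck-at-0, inverted output ✓; others ✗
  M5: stuck-at-0, inverted output ✓; others ✗
  M6: stuck-at-0, inverted output ✓; others ✗
  M7: stuck-at-0, inverted output ✓; others ✗
  M8: stuck-at-1, inverted output ✓; others ✗
Consistent faults: {M1 stuck-at-1, M1 inverted output, M2 stuck-at-0, M2 inverted output, M3 stuck-at-1, M3 inverted output, M4 stuck-at-0, M4 inverted output, M5 stuck-at-0, M5 inverted output, M6 stuck-at-0, M6 inverted output, M7 stuck-at-0, M7 inverted output, M8 stuck-at-1, M8 inverted output} — 16 in all.

16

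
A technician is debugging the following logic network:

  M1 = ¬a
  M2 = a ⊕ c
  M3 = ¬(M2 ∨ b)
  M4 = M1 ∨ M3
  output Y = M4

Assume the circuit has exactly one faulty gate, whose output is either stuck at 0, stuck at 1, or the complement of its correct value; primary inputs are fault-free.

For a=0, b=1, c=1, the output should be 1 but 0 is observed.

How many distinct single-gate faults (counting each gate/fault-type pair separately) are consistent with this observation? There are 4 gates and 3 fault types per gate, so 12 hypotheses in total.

4

Fault-free: M1=1, M2=1, M3=0, M4=1 → 1. Observed 0.
  M1 stuck-at-0: output 0 ✓
  M1 stuck-at-1: output 1 ✗
  M1 inverted output: output 0 ✓
  M2 stuck-at-0: output 1 ✗
  M2 stuck-at-1: output 1 ✗
  M2 inverted output: output 1 ✗
  M3 stuck-at-0: output 1 ✗
  M3 stuck-at-1: output 1 ✗
  M3 inverted output: output 1 ✗
  M4 stuck-at-0: output 0 ✓
  M4 stuck-at-1: output 1 ✗
  M4 inverted output: output 0 ✓
Consistent faults: {M1 stuck-at-0, M1 inverted output, M4 stuck-at-0, M4 inverted output} — 4 in all.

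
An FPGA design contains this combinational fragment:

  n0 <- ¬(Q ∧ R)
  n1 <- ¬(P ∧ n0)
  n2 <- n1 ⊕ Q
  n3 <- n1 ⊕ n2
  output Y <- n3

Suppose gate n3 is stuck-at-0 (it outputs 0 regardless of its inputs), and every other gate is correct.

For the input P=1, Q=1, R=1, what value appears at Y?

0

Propagate with n3 forced: n0=0, n1=1, n2=0, n3=0 [stuck-at-0].
So Y = 0. (Without the fault it would be 1.)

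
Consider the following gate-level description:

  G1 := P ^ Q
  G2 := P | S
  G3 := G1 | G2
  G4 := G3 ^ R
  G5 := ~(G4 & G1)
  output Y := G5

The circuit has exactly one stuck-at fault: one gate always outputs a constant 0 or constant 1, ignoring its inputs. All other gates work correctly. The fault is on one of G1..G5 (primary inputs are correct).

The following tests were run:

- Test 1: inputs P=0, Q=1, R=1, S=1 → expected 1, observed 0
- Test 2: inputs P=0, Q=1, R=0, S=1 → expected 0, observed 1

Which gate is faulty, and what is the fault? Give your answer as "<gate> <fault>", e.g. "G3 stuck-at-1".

G3 stuck-at-0

Fault-free values for test 1 (P=0, Q=1, R=1, S=1): G1=1, G2=1, G3=1, G4=0, G5=1, giving Y=1. Observed 0.
Test 1: faults giving observed 0 are {G3 stuck-at-0, G4 stuck-at-1, G5 stuck-at-0}.
Test 2 (P=0, Q=1, R=0, S=1): fault-free G1=1, G2=1, G3=1, G4=1, G5=0 → 0; observed 1. Eliminates G4 stuck-at-1, G5 stuck-at-0.
Only G3 stuck-at-0 is consistent with every test.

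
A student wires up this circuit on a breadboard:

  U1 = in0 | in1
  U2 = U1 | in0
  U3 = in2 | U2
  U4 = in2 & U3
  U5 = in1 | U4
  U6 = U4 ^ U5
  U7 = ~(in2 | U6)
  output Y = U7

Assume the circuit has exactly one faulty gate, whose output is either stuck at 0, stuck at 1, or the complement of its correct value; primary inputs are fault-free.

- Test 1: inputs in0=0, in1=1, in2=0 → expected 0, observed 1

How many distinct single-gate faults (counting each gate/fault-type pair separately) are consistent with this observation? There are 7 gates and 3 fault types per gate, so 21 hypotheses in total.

Fault-free: U1=1, U2=1, U3=1, U4=0, U5=1, U6=1, U7=0 → 0. Observed 1.
  U1: none of the 3 fault types match ✗
  U2: none of the 3 fault types match ✗
  U3: none of the 3 fault types match ✗
  U4: stuck-at-1, inverted output ✓; others ✗
  U5: stuck-at-0, inverted output ✓; others ✗
  U6: stuck-at-0, inverted output ✓; others ✗
  U7: stuck-at-1, inverted output ✓; others ✗
Consistent faults: {U4 stuck-at-1, U4 inverted output, U5 stuck-at-0, U5 inverted output, U6 stuck-at-0, U6 inverted output, U7 stuck-at-1, U7 inverted output} — 8 in all.

8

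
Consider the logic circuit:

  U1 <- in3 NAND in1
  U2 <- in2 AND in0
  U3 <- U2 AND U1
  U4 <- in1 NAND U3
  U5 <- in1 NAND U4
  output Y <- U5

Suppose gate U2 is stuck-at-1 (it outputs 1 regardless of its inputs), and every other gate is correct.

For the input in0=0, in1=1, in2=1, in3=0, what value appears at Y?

1

Propagate with U2 forced: U1=1, U2=1 [stuck-at-1], U3=1, U4=0, U5=1.
So Y = 1. (Without the fault it would be 0.)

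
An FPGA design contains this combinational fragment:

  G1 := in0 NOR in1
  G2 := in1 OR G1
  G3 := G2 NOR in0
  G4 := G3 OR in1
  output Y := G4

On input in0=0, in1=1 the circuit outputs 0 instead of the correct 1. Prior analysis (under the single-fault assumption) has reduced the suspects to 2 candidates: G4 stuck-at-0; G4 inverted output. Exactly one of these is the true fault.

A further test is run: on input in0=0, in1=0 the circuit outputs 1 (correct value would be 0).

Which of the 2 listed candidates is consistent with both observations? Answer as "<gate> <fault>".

G4 inverted output

Evaluate each candidate on input in0=0, in1=0:
  G4 stuck-at-0: G1=1, G2=1, G3=0, G4=0 [stuck-at-0] → 0 — eliminated
  G4 inverted output: G1=1, G2=1, G3=0, G4=1 [inverted output] → 1 — matches
Only G4 inverted output reproduces the observed 1.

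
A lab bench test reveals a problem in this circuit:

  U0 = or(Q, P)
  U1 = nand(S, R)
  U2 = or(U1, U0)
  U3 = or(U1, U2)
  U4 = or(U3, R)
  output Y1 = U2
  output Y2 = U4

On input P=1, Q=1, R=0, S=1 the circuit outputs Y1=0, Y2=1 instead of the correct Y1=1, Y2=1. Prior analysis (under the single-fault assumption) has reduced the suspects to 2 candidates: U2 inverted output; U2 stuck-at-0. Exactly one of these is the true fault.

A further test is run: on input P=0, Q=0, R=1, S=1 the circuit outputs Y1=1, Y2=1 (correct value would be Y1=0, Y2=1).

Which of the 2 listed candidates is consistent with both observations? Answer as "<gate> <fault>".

Evaluate each candidate on input P=0, Q=0, R=1, S=1:
  U2 inverted output: U0=0, U1=0, U2=1 [inverted output], U3=1, U4=1 → Y1=1, Y2=1 — matches
  U2 stuck-at-0: U0=0, U1=0, U2=0 [stuck-at-0], U3=0, U4=1 → Y1=0, Y2=1 — eliminated
Only U2 inverted output reproduces the observed Y1=1, Y2=1.

U2 inverted output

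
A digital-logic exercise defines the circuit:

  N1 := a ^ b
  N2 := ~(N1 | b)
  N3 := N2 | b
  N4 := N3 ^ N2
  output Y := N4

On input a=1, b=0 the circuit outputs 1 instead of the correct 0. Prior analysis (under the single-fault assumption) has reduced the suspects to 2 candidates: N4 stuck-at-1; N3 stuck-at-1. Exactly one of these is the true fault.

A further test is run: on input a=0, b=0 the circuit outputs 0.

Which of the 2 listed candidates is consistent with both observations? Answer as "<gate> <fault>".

Evaluate each candidate on input a=0, b=0:
  N4 stuck-at-1: N1=0, N2=1, N3=1, N4=1 [stuck-at-1] → 1 — eliminated
  N3 stuck-at-1: N1=0, N2=1, N3=1 [stuck-at-1], N4=0 → 0 — matches
Only N3 stuck-at-1 reproduces the observed 0.

N3 stuck-at-1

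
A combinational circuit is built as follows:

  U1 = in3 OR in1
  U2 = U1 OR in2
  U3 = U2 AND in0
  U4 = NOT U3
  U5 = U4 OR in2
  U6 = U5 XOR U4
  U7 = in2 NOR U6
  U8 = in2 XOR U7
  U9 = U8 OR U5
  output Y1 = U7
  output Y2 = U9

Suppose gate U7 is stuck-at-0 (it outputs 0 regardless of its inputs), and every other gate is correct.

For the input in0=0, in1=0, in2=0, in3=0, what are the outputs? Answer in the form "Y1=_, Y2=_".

Propagate with U7 forced: U1=0, U2=0, U3=0, U4=1, U5=1, U6=0, U7=0 [stuck-at-0], U8=0, U9=1.
So the outputs are Y1=0, Y2=1. (Without the fault they would be Y1=1, Y2=1.)

Y1=0, Y2=1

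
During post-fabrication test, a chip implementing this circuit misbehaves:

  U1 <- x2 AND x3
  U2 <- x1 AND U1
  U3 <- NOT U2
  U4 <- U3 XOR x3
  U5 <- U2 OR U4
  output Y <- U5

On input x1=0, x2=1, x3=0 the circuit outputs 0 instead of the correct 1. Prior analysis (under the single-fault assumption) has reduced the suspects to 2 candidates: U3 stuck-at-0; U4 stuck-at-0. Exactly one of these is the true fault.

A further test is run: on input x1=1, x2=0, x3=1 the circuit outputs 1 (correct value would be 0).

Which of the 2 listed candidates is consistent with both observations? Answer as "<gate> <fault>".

U3 stuck-at-0

Evaluate each candidate on input x1=1, x2=0, x3=1:
  U3 stuck-at-0: U1=0, U2=0, U3=0 [stuck-at-0], U4=1, U5=1 → 1 — matches
  U4 stuck-at-0: U1=0, U2=0, U3=1, U4=0 [stuck-at-0], U5=0 → 0 — eliminated
Only U3 stuck-at-0 reproduces the observed 1.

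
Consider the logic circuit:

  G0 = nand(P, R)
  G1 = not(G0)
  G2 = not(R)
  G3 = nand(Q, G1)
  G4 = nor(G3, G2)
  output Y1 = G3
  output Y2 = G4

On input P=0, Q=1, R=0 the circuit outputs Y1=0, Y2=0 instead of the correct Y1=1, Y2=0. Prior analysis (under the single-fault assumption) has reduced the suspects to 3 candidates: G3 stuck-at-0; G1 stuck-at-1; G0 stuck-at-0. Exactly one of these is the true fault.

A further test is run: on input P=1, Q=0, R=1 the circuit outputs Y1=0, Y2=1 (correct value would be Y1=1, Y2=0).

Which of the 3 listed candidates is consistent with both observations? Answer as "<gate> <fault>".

G3 stuck-at-0

Evaluate each candidate on input P=1, Q=0, R=1:
  G3 stuck-at-0: G0=0, G1=1, G2=0, G3=0 [stuck-at-0], G4=1 → Y1=0, Y2=1 — matches
  G1 stuck-at-1: G0=0, G1=1 [stuck-at-1], G2=0, G3=1, G4=0 → Y1=1, Y2=0 — eliminated
  G0 stuck-at-0: G0=0 [stuck-at-0], G1=1, G2=0, G3=1, G4=0 → Y1=1, Y2=0 — eliminated
Only G3 stuck-at-0 reproduces the observed Y1=0, Y2=1.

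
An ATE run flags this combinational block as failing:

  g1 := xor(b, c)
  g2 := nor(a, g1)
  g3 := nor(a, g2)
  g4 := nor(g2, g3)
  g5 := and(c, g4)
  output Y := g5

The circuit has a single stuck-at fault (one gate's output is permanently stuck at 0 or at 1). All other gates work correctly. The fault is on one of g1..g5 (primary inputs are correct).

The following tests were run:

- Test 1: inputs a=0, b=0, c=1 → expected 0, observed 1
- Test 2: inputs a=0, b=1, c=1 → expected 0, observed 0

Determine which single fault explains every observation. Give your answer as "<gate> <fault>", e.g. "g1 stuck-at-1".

Fault-free values for test 1 (a=0, b=0, c=1): g1=1, g2=0, g3=1, g4=0, g5=0, giving Y=0. Observed 1.
Test 1: faults giving observed 1 are {g3 stuck-at-0, g4 stuck-at-1, g5 stuck-at-1}.
Test 2 (a=0, b=1, c=1): fault-free g1=0, g2=1, g3=0, g4=0, g5=0 → 0; observed 0. Eliminates g4 stuck-at-1, g5 stuck-at-1.
Only g3 stuck-at-0 is consistent with every test.

g3 stuck-at-0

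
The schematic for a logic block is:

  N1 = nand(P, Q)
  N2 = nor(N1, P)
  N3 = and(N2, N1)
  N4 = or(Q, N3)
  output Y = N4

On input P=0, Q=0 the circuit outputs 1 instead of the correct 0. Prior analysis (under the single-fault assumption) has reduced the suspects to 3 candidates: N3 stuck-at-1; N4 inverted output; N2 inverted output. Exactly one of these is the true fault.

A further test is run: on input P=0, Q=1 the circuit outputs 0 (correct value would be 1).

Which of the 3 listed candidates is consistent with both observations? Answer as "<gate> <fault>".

Evaluate each candidate on input P=0, Q=1:
  N3 stuck-at-1: N1=1, N2=0, N3=1 [stuck-at-1], N4=1 → 1 — eliminated
  N4 inverted output: N1=1, N2=0, N3=0, N4=0 [inverted output] → 0 — matches
  N2 inverted output: N1=1, N2=1 [inverted output], N3=1, N4=1 → 1 — eliminated
Only N4 inverted output reproduces the observed 0.

N4 inverted output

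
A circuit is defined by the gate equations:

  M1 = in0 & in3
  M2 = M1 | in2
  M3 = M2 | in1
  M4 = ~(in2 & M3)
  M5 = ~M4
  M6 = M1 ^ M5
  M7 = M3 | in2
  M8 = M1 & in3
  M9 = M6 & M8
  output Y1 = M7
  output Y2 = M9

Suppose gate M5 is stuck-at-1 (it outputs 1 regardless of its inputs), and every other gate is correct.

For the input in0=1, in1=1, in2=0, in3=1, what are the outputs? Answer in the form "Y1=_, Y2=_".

Propagate with M5 forced: M1=1, M2=1, M3=1, M4=1, M5=1 [stuck-at-1], M6=0, M7=1, M8=1, M9=0.
So the outputs are Y1=1, Y2=0. (Without the fault they would be Y1=1, Y2=1.)

Y1=1, Y2=0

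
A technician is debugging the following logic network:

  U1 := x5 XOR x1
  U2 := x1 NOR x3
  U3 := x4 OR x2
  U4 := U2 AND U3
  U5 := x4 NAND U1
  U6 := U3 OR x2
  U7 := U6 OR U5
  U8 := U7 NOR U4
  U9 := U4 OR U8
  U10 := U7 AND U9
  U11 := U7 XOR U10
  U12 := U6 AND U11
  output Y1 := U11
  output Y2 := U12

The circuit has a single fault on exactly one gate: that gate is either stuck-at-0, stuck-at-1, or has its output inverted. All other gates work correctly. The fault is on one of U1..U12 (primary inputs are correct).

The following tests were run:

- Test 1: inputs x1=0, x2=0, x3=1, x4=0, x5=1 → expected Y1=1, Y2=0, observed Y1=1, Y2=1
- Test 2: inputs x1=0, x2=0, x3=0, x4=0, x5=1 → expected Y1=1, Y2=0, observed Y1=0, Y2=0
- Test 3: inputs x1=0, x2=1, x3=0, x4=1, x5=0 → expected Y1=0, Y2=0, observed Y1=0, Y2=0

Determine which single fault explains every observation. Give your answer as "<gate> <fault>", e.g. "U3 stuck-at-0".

U3 stuck-at-1

Fault-free values for test 1 (x1=0, x2=0, x3=1, x4=0, x5=1): U1=1, U2=0, U3=0, U4=0, U5=1, U6=0, U7=1, U8=0, U9=0, U10=0, U11=1, U12=0, giving Y1=1, Y2=0. Observed Y1=1, Y2=1.
Test 1: faults giving observed Y1=1, Y2=1 are {U3 stuck-at-1, U3 inverted output, U6 stuck-at-1, U6 inverted output, U12 stuck-at-1, U12 inverted output}.
Test 2 (x1=0, x2=0, x3=0, x4=0, x5=1): fault-free U1=1, U2=1, U3=0, U4=0, U5=1, U6=0, U7=1, U8=0, U9=0, U10=0, U11=1, U12=0 → Y1=1, Y2=0; observed Y1=0, Y2=0. Eliminates U6 stuck-at-1, U6 inverted output, U12 stuck-at-1, U12 inverted output.
Test 3 (x1=0, x2=1, x3=0, x4=1, x5=0): fault-free U1=0, U2=1, U3=1, U4=1, U5=1, U6=1, U7=1, U8=0, U9=1, U10=1, U11=0, U12=0 → Y1=0, Y2=0; observed Y1=0, Y2=0. Eliminates U3 inverted output.
Only U3 stuck-at-1 is consistent with every test.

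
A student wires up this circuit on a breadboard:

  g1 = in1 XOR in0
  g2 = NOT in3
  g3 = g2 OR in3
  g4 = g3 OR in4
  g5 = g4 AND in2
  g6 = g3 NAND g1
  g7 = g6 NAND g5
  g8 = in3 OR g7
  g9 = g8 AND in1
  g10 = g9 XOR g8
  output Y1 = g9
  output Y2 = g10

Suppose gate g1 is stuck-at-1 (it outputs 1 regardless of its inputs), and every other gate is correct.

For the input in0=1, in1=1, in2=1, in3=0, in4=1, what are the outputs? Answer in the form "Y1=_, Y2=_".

Propagate with g1 forced: g1=1 [stuck-at-1], g2=1, g3=1, g4=1, g5=1, g6=0, g7=1, g8=1, g9=1, g10=0.
So the outputs are Y1=1, Y2=0. (Without the fault they would be Y1=0, Y2=0.)

Y1=1, Y2=0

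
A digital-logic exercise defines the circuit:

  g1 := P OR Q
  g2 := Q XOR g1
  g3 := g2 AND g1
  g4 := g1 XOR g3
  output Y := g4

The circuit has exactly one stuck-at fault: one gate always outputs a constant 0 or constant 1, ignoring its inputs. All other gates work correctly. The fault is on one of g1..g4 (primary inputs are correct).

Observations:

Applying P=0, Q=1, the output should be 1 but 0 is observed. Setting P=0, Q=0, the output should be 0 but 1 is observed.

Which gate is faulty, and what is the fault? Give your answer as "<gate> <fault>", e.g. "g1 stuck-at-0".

g3 stuck-at-1

Fault-free values for test 1 (P=0, Q=1): g1=1, g2=0, g3=0, g4=1, giving Y=1. Observed 0.
Test 1: faults giving observed 0 are {g1 stuck-at-0, g2 stuck-at-1, g3 stuck-at-1, g4 stuck-at-0}.
Test 2 (P=0, Q=0): fault-free g1=0, g2=0, g3=0, g4=0 → 0; observed 1. Eliminates g1 stuck-at-0, g2 stuck-at-1, g4 stuck-at-0.
Only g3 stuck-at-1 is consistent with every test.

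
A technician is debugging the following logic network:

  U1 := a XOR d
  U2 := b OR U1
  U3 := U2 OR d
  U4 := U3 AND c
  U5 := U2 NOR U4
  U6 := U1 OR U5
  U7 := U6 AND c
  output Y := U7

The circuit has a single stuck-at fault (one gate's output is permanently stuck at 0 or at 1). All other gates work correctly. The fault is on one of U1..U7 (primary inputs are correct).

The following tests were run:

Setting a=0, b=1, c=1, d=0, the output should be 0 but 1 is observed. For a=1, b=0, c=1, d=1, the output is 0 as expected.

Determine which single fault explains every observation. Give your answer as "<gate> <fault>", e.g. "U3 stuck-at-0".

Fault-free values for test 1 (a=0, b=1, c=1, d=0): U1=0, U2=1, U3=1, U4=1, U5=0, U6=0, U7=0, giving Y=0. Observed 1.
Test 1: faults giving observed 1 are {U1 stuck-at-1, U2 stuck-at-0, U5 stuck-at-1, U6 stuck-at-1, U7 stuck-at-1}.
Test 2 (a=1, b=0, c=1, d=1): fault-free U1=0, U2=0, U3=1, U4=1, U5=0, U6=0, U7=0 → 0; observed 0. Eliminates U1 stuck-at-1, U5 stuck-at-1, U6 stuck-at-1, U7 stuck-at-1.
Only U2 stuck-at-0 is consistent with every test.

U2 stuck-at-0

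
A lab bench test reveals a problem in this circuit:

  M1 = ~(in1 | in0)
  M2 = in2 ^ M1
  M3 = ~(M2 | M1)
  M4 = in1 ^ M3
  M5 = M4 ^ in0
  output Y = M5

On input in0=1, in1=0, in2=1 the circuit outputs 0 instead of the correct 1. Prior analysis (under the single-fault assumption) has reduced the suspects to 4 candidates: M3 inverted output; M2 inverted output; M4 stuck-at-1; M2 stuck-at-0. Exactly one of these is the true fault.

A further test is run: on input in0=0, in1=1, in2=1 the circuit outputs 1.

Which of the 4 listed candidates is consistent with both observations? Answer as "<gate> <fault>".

M4 stuck-at-1

Evaluate each candidate on input in0=0, in1=1, in2=1:
  M3 inverted output: M1=0, M2=1, M3=1 [inverted output], M4=0, M5=0 → 0 — eliminated
  M2 inverted output: M1=0, M2=0 [inverted output], M3=1, M4=0, M5=0 → 0 — eliminated
  M4 stuck-at-1: M1=0, M2=1, M3=0, M4=1 [stuck-at-1], M5=1 → 1 — matches
  M2 stuck-at-0: M1=0, M2=0 [stuck-at-0], M3=1, M4=0, M5=0 → 0 — eliminated
Only M4 stuck-at-1 reproduces the observed 1.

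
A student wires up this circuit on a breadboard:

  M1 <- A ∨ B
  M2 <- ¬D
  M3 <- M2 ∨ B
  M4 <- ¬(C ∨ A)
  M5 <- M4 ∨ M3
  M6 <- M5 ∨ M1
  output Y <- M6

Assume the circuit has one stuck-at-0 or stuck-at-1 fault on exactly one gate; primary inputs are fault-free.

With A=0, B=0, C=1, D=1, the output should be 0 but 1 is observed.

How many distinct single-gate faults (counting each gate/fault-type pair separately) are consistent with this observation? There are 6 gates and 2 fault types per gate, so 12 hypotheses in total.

Fault-free: M1=0, M2=0, M3=0, M4=0, M5=0, M6=0 → 0. Observed 1.
  M1 stuck-at-0: output 0 ✗
  M1 stuck-at-1: output 1 ✓
  M2 stuck-at-0: output 0 ✗
  M2 stuck-at-1: output 1 ✓
  M3 stuck-at-0: output 0 ✗
  M3 stuck-at-1: output 1 ✓
  M4 stuck-at-0: output 0 ✗
  M4 stuck-at-1: output 1 ✓
  M5 stuck-at-0: output 0 ✗
  M5 stuck-at-1: output 1 ✓
  M6 stuck-at-0: output 0 ✗
  M6 stuck-at-1: output 1 ✓
Consistent faults: {M1 stuck-at-1, M2 stuck-at-1, M3 stuck-at-1, M4 stuck-at-1, M5 stuck-at-1, M6 stuck-at-1} — 6 in all.

6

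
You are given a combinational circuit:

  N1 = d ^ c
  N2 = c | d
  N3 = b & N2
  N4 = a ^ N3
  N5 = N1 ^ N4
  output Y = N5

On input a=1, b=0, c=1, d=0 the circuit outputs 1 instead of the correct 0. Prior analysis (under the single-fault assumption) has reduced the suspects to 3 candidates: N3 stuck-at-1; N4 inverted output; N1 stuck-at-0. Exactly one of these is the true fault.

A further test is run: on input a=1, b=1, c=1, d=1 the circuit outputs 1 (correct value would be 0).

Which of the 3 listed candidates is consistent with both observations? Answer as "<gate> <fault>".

N4 inverted output

Evaluate each candidate on input a=1, b=1, c=1, d=1:
  N3 stuck-at-1: N1=0, N2=1, N3=1 [stuck-at-1], N4=0, N5=0 → 0 — eliminated
  N4 inverted output: N1=0, N2=1, N3=1, N4=1 [inverted output], N5=1 → 1 — matches
  N1 stuck-at-0: N1=0 [stuck-at-0], N2=1, N3=1, N4=0, N5=0 → 0 — eliminated
Only N4 inverted output reproduces the observed 1.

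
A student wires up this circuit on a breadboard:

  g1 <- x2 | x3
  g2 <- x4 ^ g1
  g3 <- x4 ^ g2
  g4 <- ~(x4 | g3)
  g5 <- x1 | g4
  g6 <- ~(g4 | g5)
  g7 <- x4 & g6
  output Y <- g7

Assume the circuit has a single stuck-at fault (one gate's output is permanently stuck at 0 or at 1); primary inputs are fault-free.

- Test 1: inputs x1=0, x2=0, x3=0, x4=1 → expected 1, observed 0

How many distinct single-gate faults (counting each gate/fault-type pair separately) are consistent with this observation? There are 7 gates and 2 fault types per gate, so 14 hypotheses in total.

Fault-free: g1=0, g2=1, g3=0, g4=0, g5=0, g6=1, g7=1 → 1. Observed 0.
  g1 stuck-at-0: output 1 ✗
  g1 stuck-at-1: output 1 ✗
  g2 stuck-at-0: output 1 ✗
  g2 stuck-at-1: output 1 ✗
  g3 stuck-at-0: output 1 ✗
  g3 stuck-at-1: output 1 ✗
  g4 stuck-at-0: output 1 ✗
  g4 stuck-at-1: output 0 ✓
  g5 stuck-at-0: output 1 ✗
  g5 stuck-at-1: output 0 ✓
  g6 stuck-at-0: output 0 ✓
  g6 stuck-at-1: output 1 ✗
  g7 stuck-at-0: output 0 ✓
  g7 stuck-at-1: output 1 ✗
Consistent faults: {g4 stuck-at-1, g5 stuck-at-1, g6 stuck-at-0, g7 stuck-at-0} — 4 in all.

4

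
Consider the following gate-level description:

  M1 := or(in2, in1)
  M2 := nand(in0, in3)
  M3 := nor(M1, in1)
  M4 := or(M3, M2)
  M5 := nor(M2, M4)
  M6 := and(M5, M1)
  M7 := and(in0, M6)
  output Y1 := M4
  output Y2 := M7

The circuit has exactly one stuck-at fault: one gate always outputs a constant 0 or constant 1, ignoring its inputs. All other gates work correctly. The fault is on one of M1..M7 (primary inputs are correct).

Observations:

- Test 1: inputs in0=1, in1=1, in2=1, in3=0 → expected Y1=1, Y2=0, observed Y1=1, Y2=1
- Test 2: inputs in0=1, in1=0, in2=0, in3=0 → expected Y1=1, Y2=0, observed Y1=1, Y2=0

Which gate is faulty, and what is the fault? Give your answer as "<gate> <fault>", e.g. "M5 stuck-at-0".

Fault-free values for test 1 (in0=1, in1=1, in2=1, in3=0): M1=1, M2=1, M3=0, M4=1, M5=0, M6=0, M7=0, giving Y1=1, Y2=0. Observed Y1=1, Y2=1.
Test 1: faults giving observed Y1=1, Y2=1 are {M5 stuck-at-1, M6 stuck-at-1, M7 stuck-at-1}.
Test 2 (in0=1, in1=0, in2=0, in3=0): fault-free M1=0, M2=1, M3=1, M4=1, M5=0, M6=0, M7=0 → Y1=1, Y2=0; observed Y1=1, Y2=0. Eliminates M6 stuck-at-1, M7 stuck-at-1.
Only M5 stuck-at-1 is consistent with every test.

M5 stuck-at-1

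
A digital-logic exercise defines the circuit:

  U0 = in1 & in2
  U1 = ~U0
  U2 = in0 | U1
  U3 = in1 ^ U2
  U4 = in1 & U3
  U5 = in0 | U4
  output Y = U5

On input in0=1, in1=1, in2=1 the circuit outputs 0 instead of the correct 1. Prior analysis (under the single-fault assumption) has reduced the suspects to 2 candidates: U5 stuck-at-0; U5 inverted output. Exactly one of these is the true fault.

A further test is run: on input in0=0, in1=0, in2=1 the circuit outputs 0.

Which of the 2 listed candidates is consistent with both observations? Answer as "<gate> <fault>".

U5 stuck-at-0

Evaluate each candidate on input in0=0, in1=0, in2=1:
  U5 stuck-at-0: U0=0, U1=1, U2=1, U3=1, U4=0, U5=0 [stuck-at-0] → 0 — matches
  U5 inverted output: U0=0, U1=1, U2=1, U3=1, U4=0, U5=1 [inverted output] → 1 — eliminated
Only U5 stuck-at-0 reproduces the observed 0.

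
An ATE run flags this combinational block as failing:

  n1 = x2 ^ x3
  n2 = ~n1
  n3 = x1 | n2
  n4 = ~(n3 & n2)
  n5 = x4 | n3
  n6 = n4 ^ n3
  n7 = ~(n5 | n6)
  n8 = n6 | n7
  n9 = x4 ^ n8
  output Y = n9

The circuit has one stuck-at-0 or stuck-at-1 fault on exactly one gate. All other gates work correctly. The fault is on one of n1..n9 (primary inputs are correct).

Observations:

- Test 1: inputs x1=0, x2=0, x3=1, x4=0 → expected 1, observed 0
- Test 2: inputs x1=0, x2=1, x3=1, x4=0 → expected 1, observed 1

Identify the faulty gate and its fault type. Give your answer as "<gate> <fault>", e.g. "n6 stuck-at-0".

n3 stuck-at-1

Fault-free values for test 1 (x1=0, x2=0, x3=1, x4=0): n1=1, n2=0, n3=0, n4=1, n5=0, n6=1, n7=0, n8=1, n9=1, giving Y=1. Observed 0.
Test 1: faults giving observed 0 are {n3 stuck-at-1, n8 stuck-at-0, n9 stuck-at-0}.
Test 2 (x1=0, x2=1, x3=1, x4=0): fault-free n1=0, n2=1, n3=1, n4=0, n5=1, n6=1, n7=0, n8=1, n9=1 → 1; observed 1. Eliminates n8 stuck-at-0, n9 stuck-at-0.
Only n3 stuck-at-1 is consistent with every test.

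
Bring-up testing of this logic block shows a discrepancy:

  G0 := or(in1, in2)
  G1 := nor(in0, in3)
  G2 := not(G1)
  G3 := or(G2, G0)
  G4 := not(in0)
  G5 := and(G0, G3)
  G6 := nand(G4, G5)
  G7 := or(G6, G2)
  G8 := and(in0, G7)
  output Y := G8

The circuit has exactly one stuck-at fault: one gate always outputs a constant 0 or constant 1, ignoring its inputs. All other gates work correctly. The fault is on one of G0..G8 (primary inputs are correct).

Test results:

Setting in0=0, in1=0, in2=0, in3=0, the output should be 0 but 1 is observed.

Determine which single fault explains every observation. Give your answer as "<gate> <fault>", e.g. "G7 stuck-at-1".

G8 stuck-at-1

Fault-free values for test 1 (in0=0, in1=0, in2=0, in3=0): G0=0, G1=1, G2=0, G3=0, G4=1, G5=0, G6=1, G7=1, G8=0, giving Y=0. Observed 1.
Test 1: faults giving observed 1 are {G8 stuck-at-1}.
Only G8 stuck-at-1 is consistent with every test.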